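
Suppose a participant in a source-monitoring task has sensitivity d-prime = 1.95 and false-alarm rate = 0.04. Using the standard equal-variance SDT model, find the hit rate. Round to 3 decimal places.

hit rate = 0.579

z(false-alarm rate) = z(0.04) = -1.7507
z(H) = z(FA) + d' = -1.7507 + 1.95 = 0.1993
hit rate = Φ(0.1993) = 0.5790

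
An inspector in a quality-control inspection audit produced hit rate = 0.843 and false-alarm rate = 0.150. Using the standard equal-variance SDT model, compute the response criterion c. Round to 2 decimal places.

c = 0.01

Φ⁻¹(H) = 1.0069
Φ⁻¹(FA) = -1.0364
c = −½·[z(H) + z(FA)] = −0.5 × (1.0069 + (-1.0364)) = 0.01475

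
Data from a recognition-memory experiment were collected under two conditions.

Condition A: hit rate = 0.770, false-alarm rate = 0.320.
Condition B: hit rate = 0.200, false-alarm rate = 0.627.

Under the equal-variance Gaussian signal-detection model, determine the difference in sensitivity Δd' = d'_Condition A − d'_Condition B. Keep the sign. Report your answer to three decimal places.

Condition A: z(0.770) = 0.7388, z(0.320) = -0.4677, d' = 1.2065
Condition B: z(0.200) = -0.8416, z(0.627) = 0.3239, d' = -1.1655
Δd' = d'_Condition A − d'_Condition B = 1.2065 − (-1.1655) = 2.3720
Condition A has the higher sensitivity.

Δd' = 2.372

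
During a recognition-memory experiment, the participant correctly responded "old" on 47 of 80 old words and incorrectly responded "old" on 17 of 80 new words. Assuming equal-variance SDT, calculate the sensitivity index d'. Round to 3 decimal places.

d' = 1.019

H = 47/80 = 0.5875
FA = 17/80 = 0.2125
Φ⁻¹(H) = 0.2211
Φ⁻¹(FA) = -0.7978
d' = z(H) − z(FA) = 0.2211 − (-0.7978) = 1.0189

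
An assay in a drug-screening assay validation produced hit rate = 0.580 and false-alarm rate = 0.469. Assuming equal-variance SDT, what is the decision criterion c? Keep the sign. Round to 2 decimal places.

c = -0.06

z(0.580) = 0.202, z(0.469) = -0.078
c = −½·[z(H) + z(FA)] = −0.5 × (0.202 + (-0.078)) = -0.062
c < 0: the assay has a liberal response bias.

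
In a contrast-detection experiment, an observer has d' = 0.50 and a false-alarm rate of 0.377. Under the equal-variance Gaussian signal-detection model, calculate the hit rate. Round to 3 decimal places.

z(false-alarm rate) = z(0.377) = -0.3134
z(H) = z(FA) + d' = -0.3134 + 0.50 = 0.1866
hit rate = Φ(0.1866) = 0.5740

hit rate = 0.574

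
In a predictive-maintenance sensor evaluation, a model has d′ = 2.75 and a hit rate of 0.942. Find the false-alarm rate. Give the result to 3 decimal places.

z(hit rate) = z(0.942) = 1.5718
z(FA) = z(H) − d' = 1.5718 − 2.75 = -1.1782
false-alarm rate = Φ(-1.1782) = 0.1194

false-alarm rate = 0.119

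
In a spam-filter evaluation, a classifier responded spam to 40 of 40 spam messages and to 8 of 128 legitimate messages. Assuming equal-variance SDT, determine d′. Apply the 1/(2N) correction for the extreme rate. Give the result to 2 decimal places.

The hit rate is 40/40 = 1, so apply the 1/(2N) correction: H → 1 − 1/(2·40) = 0.98750.
z(H) = z(0.98750) = 2.241
z(FA) = z(0.06250) = -1.534
d' = 2.241 − (-1.534) = 3.775

d′ = 3.78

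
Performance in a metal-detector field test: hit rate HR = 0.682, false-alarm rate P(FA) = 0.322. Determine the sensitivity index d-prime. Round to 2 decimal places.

z(H) = 0.4733
z(FA) = -0.4621
d' = z(H) − z(FA) = 0.4733 − (-0.4621) = 0.9354

d-prime = 0.94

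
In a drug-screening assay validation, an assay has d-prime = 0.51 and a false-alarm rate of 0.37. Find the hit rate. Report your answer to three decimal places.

z(false-alarm rate) = z(0.37) = -0.3319
z(H) = z(FA) + d' = -0.3319 + 0.51 = 0.1781
hit rate = Φ(0.1781) = 0.5707

hit rate = 0.571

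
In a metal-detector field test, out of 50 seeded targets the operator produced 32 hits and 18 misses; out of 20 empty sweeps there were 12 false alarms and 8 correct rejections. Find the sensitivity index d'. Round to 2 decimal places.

H = 32/50 = 0.6400
FA = 12/20 = 0.6000
Φ⁻¹(0.6400) = 0.3585, Φ⁻¹(0.6000) = 0.2533
d' = z(H) − z(FA) = 0.3585 − 0.2533 = 0.1052

d' = 0.11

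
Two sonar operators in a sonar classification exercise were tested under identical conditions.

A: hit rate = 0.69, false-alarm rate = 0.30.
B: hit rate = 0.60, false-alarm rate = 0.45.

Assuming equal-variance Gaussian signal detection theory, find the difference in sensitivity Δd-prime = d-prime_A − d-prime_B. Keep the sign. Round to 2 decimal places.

Δd-prime = 0.64

A: z(0.69) = 0.496, z(0.30) = -0.524, d' = 1.020
B: z(0.60) = 0.253, z(0.45) = -0.126, d' = 0.379
Δd' = d'_A − d'_B = 1.020 − 0.379 = 0.641
A has the higher sensitivity.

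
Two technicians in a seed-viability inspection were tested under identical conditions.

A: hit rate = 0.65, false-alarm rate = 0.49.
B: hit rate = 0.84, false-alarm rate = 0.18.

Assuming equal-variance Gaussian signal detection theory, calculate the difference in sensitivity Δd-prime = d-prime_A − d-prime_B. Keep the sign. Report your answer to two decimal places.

A: z(0.65) = 0.385, z(0.49) = -0.025, d' = 0.410
B: z(0.84) = 0.994, z(0.18) = -0.915, d' = 1.909
Δd' = d'_A − d'_B = 0.410 − 1.909 = -1.499
B has the higher sensitivity.

Δd-prime = -1.50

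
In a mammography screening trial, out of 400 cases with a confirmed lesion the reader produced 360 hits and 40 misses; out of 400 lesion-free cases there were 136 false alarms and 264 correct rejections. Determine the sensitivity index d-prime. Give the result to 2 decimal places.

H = 360/400 = 0.9000
FA = 136/400 = 0.3400
z(0.9000) = 1.282, z(0.3400) = -0.412
d' = z(H) − z(FA) = 1.282 − (-0.412) = 1.694

d-prime = 1.69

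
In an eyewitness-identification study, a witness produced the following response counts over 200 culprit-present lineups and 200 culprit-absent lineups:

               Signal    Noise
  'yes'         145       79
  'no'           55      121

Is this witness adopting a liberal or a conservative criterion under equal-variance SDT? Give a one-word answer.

liberal

z(H) = 0.598, z(FA) = -0.266
c = −½·(z(H) + z(FA)) = -0.166
c < 0 → liberal criterion (biased toward responding “yes”).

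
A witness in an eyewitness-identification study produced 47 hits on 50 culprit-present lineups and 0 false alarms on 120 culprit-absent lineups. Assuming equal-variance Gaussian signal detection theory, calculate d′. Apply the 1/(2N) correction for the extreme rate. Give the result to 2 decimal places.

d′ = 4.19

The false-alarm rate is 0/120 = 0, so apply the 1/(2N) correction: FA → 1/(2·120) = 0.00417.
z(H) = z(0.94000) = 1.555
z(FA) = z(0.00417) = -2.638
d' = 1.555 − (-2.638) = 4.193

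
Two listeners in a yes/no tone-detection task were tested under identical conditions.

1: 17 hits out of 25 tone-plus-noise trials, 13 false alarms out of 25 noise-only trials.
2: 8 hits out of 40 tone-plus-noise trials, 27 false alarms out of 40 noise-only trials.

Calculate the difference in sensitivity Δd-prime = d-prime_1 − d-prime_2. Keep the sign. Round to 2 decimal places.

1: z(0.6800) = 0.468, z(0.5200) = 0.050, d' = 0.418
2: z(0.2000) = -0.842, z(0.6750) = 0.454, d' = -1.296
Δd' = d'_1 − d'_2 = 0.418 − (-1.296) = 1.714
1 has the higher sensitivity.

Δd-prime = 1.71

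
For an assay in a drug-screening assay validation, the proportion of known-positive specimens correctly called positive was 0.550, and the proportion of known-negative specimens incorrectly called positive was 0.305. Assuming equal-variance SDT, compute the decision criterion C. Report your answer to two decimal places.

z(H) = 0.1257
z(FA) = -0.5101
c = −½·[z(H) + z(FA)] = −0.5 × (0.1257 + (-0.5101)) = 0.1922
c > 0: the assay has a conservative response bias.

C = 0.19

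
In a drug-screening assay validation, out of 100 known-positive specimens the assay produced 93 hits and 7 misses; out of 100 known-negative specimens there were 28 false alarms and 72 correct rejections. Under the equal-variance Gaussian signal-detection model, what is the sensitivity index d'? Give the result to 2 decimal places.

H = 93/100 = 0.9300
FA = 28/100 = 0.2800
Φ⁻¹(H) = Φ⁻¹(0.9300) = 1.4758
Φ⁻¹(FA) = Φ⁻¹(0.2800) = -0.5828
d' = z(H) − z(FA) = 1.4758 − (-0.5828) = 2.0586

d' = 2.06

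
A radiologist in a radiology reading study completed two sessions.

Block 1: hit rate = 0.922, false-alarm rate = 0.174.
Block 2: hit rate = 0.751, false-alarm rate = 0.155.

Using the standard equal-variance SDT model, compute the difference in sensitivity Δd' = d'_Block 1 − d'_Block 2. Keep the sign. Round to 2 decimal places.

Δd' = 0.66

Block 1: z(0.922) = 1.419, z(0.174) = -0.938, d' = 2.357
Block 2: z(0.751) = 0.678, z(0.155) = -1.015, d' = 1.693
Δd' = d'_Block 1 − d'_Block 2 = 2.357 − 1.693 = 0.664
Block 1 has the higher sensitivity.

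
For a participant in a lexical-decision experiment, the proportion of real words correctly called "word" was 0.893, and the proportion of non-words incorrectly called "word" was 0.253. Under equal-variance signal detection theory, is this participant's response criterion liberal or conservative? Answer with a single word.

liberal

z(H) = 1.243, z(FA) = -0.665
c = −½·(z(H) + z(FA)) = -0.289
c < 0 → liberal criterion (biased toward responding “yes”).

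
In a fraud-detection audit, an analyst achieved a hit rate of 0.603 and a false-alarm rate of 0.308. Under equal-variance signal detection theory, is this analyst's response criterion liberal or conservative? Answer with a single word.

z(H) = 0.261, z(FA) = -0.502
c = −½·(z(H) + z(FA)) = 0.1205
c > 0 → conservative criterion (biased toward responding “no”).

conservative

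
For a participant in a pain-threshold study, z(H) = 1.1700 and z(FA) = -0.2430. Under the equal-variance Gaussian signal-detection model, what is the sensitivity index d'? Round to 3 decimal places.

d' = z(H) − z(FA) = 1.1700 − (-0.2430) = 1.4130

d' = 1.413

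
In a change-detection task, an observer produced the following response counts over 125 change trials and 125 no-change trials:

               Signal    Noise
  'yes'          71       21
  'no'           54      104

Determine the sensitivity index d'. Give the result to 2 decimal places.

H = 71/125 = 0.5680
FA = 21/125 = 0.1680
z(H) = z(0.5680) = 0.171
z(FA) = z(0.1680) = -0.962
d' = z(H) − z(FA) = 0.171 − (-0.962) = 1.133

d' = 1.13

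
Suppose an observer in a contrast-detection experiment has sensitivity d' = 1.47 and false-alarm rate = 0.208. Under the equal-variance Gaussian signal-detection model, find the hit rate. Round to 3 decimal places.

z(false-alarm rate) = z(0.208) = -0.8134
z(H) = z(FA) + d' = -0.8134 + 1.47 = 0.6566
hit rate = Φ(0.6566) = 0.7443

hit rate = 0.744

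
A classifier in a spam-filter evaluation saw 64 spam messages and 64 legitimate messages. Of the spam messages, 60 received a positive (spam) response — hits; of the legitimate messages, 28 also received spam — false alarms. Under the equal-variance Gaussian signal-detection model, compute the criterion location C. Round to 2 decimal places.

H = 60/64 = 0.9375
FA = 28/64 = 0.4375
z(H) = z(0.9375) = 1.534
z(FA) = z(0.4375) = -0.157
c = −½·[z(H) + z(FA)] = −0.5 × (1.534 + (-0.157)) = -0.6885

C = -0.69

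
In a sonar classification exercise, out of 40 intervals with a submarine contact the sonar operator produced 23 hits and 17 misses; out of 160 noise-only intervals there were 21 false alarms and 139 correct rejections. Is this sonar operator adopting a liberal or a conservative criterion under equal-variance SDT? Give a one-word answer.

conservative

z(H) = 0.189, z(FA) = -1.121
c = −½·(z(H) + z(FA)) = 0.466
c > 0 → conservative criterion (biased toward responding “no”).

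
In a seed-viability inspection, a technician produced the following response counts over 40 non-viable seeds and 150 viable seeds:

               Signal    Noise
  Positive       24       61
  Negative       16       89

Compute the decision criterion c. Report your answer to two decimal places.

H = 24/40 = 0.6000
FA = 61/150 = 0.4067
z(H) = 0.253
z(FA) = -0.236
c = −½·[z(H) + z(FA)] = −0.5 × (0.253 + (-0.236)) = -0.0085

c = -0.01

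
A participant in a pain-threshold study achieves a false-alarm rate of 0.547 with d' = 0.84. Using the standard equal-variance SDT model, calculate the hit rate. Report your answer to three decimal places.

z(false-alarm rate) = z(0.547) = 0.1181
z(H) = z(FA) + d' = 0.1181 + 0.84 = 0.9581
hit rate = Φ(0.9581) = 0.8310

hit rate = 0.831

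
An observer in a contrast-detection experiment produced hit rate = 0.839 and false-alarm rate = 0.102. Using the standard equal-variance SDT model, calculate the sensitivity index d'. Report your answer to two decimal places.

d' = 2.26

z(H) = z(0.839) = 0.9904
z(FA) = z(0.102) = -1.2702
d' = z(H) − z(FA) = 0.9904 − (-1.2702) = 2.2606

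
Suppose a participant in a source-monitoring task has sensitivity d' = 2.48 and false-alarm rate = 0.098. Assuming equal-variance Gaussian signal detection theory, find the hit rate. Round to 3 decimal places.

hit rate = 0.882

z(false-alarm rate) = z(0.098) = -1.2930
z(H) = z(FA) + d' = -1.2930 + 2.48 = 1.1870
hit rate = Φ(1.1870) = 0.8824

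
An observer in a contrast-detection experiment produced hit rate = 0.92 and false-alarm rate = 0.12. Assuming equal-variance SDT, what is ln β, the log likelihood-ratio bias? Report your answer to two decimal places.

ln β = -0.30

Φ⁻¹(H) = 1.405
Φ⁻¹(FA) = -1.175
ln β = −½·[z(H)² − z(FA)²] = −0.5 × (1.974 − 1.381) = -0.2965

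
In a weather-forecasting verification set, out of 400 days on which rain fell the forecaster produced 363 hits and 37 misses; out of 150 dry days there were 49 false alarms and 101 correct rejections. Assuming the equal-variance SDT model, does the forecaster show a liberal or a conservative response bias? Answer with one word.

z(H) = 1.326, z(FA) = -0.449
c = −½·(z(H) + z(FA)) = -0.4385
c < 0 → liberal criterion (biased toward responding “yes”).

liberal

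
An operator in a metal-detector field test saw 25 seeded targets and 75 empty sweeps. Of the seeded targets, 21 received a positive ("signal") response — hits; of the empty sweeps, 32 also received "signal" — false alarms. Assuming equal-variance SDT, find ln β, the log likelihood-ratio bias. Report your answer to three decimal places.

ln β = -0.477

H = 21/25 = 0.8400
FA = 32/75 = 0.4267
z(H) = 0.9945
z(FA) = -0.1848
ln β = −½·[z(H)² − z(FA)²] = −0.5 × (0.9890 − 0.0342) = -0.4774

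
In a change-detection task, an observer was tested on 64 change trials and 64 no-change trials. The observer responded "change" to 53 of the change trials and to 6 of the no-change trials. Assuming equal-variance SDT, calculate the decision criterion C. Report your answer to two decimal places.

H = 53/64 = 0.8281
FA = 6/64 = 0.0938
z(H) = z(0.8281) = 0.9467
z(FA) = z(0.0938) = -1.3177
c = −½·[z(H) + z(FA)] = −0.5 × (0.9467 + (-1.3177)) = 0.1855

C = 0.19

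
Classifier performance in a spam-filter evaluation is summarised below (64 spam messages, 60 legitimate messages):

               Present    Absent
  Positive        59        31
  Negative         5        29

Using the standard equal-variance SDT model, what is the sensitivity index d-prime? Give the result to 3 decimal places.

d-prime = 1.376

H = 59/64 = 0.9219
FA = 31/60 = 0.5167
z(0.9219) = 1.4180, z(0.5167) = 0.0419
d' = z(H) − z(FA) = 1.4180 − 0.0419 = 1.3761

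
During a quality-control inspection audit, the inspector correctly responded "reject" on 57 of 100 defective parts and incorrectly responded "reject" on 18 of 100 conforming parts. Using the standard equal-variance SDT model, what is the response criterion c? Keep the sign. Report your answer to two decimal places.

H = 57/100 = 0.5700
FA = 18/100 = 0.1800
z(H) = 0.1764
z(FA) = -0.9154
c = −½·[z(H) + z(FA)] = −0.5 × (0.1764 + (-0.9154)) = 0.3695
c > 0: the inspector has a conservative response bias.

c = 0.37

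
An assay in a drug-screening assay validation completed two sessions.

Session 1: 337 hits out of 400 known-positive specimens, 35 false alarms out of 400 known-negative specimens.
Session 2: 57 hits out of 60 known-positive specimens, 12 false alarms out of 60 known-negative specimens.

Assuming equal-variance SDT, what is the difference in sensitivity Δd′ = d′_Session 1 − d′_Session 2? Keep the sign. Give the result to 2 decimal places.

Δd′ = -0.13

Session 1: z(0.8425) = 1.005, z(0.0875) = -1.356, d' = 2.361
Session 2: z(0.9500) = 1.645, z(0.2000) = -0.842, d' = 2.487
Δd' = d'_Session 1 − d'_Session 2 = 2.361 − 2.487 = -0.126
Session 2 has the higher sensitivity.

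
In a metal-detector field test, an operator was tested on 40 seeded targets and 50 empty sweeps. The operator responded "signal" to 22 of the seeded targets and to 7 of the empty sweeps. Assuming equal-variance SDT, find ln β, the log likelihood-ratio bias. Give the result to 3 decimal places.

ln β = 0.576

H = 22/40 = 0.5500
FA = 7/50 = 0.1400
z(H) = z(0.5500) = 0.1257
z(FA) = z(0.1400) = -1.0803
ln β = −½·[z(H)² − z(FA)²] = −0.5 × (0.0158 − 1.1670) = 0.5756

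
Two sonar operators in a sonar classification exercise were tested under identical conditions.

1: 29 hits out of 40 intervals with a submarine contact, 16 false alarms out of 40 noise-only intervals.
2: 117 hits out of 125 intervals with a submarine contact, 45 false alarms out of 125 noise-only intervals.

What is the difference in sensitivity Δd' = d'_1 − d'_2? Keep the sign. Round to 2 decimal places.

1: z(0.7250) = 0.598, z(0.4000) = -0.253, d' = 0.851
2: z(0.9360) = 1.522, z(0.3600) = -0.358, d' = 1.880
Δd' = d'_1 − d'_2 = 0.851 − 1.880 = -1.029
2 has the higher sensitivity.

Δd' = -1.03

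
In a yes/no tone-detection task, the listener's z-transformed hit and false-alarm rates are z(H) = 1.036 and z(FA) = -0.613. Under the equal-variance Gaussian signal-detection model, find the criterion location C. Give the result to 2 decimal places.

c = −½·[z(H) + z(FA)] = −½·(1.036 + (-0.613)) = -0.2115

C = -0.21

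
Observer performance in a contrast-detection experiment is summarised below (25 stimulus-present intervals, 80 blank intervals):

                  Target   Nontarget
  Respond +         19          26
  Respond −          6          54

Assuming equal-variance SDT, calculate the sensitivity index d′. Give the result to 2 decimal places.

H = 19/25 = 0.7600
FA = 26/80 = 0.3250
Φ⁻¹(H) = 0.706
Φ⁻¹(FA) = -0.454
d' = z(H) − z(FA) = 0.706 − (-0.454) = 1.160

d′ = 1.16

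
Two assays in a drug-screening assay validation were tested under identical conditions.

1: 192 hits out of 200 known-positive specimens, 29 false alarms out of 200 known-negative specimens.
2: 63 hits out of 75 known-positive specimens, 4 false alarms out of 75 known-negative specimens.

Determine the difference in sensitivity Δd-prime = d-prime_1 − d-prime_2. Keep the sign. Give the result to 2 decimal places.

Δd-prime = 0.20

1: z(0.9600) = 1.751, z(0.1450) = -1.058, d' = 2.809
2: z(0.8400) = 0.994, z(0.0533) = -1.614, d' = 2.608
Δd' = d'_1 − d'_2 = 2.809 − 2.608 = 0.201
1 has the higher sensitivity.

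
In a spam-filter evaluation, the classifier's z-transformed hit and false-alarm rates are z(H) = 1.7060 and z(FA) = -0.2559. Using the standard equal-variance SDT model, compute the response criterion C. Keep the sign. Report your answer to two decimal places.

C = -0.73

c = −½·[z(H) + z(FA)] = −½·(1.7060 + (-0.2559)) = -0.72505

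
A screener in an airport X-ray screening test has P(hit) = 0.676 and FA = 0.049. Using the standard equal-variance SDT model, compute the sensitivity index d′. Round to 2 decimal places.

z(H) = z(0.676) = 0.4565
z(FA) = z(0.049) = -1.6546
d' = z(H) − z(FA) = 0.4565 − (-1.6546) = 2.1111

d′ = 2.11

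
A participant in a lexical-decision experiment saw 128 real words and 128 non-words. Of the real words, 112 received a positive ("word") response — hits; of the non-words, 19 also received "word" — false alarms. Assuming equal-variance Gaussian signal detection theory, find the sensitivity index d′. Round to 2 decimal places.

H = 112/128 = 0.8750
FA = 19/128 = 0.1484
Φ⁻¹(H) = Φ⁻¹(0.8750) = 1.1503
Φ⁻¹(FA) = Φ⁻¹(0.1484) = -1.0433
d' = z(H) − z(FA) = 1.1503 − (-1.0433) = 2.1936

d′ = 2.19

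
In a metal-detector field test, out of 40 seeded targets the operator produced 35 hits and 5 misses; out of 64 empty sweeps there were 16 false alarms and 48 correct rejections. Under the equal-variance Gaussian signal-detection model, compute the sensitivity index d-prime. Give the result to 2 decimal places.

d-prime = 1.82

H = 35/40 = 0.8750
FA = 16/64 = 0.2500
Φ⁻¹(H) = Φ⁻¹(0.8750) = 1.150
Φ⁻¹(FA) = Φ⁻¹(0.2500) = -0.674
d' = z(H) − z(FA) = 1.150 − (-0.674) = 1.824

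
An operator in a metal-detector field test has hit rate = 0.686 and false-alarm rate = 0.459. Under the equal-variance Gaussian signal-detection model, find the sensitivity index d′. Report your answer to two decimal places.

d′ = 0.59

z(0.686) = 0.485, z(0.459) = -0.103
d' = z(H) − z(FA) = 0.485 − (-0.103) = 0.588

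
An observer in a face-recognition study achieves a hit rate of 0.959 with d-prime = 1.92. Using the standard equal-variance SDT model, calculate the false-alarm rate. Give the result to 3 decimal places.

z(hit rate) = z(0.959) = 1.7392
z(FA) = z(H) − d' = 1.7392 − 1.92 = -0.1808
false-alarm rate = Φ(-0.1808) = 0.4283

false-alarm rate = 0.428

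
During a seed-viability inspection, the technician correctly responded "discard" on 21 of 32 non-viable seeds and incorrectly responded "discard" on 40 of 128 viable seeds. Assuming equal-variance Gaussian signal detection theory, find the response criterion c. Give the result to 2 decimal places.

H = 21/32 = 0.6562
FA = 40/128 = 0.3125
Φ⁻¹(0.6562) = 0.4021, Φ⁻¹(0.3125) = -0.4888
c = −½·[z(H) + z(FA)] = −0.5 × (0.4021 + (-0.4888)) = 0.04335
c > 0: the technician has a conservative response bias.

c = 0.04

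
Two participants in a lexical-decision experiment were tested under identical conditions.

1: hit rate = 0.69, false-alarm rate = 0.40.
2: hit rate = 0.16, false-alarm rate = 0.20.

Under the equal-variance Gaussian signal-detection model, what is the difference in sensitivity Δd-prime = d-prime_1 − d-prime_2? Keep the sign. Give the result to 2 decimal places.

1: z(0.69) = 0.496, z(0.40) = -0.253, d' = 0.749
2: z(0.16) = -0.994, z(0.20) = -0.842, d' = -0.152
Δd' = d'_1 − d'_2 = 0.749 − (-0.152) = 0.901
1 has the higher sensitivity.

Δd-prime = 0.90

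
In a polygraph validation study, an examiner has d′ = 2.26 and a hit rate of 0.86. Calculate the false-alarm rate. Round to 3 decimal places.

false-alarm rate = 0.119

z(hit rate) = z(0.86) = 1.0803
z(FA) = z(H) − d' = 1.0803 − 2.26 = -1.1797
false-alarm rate = Φ(-1.1797) = 0.1191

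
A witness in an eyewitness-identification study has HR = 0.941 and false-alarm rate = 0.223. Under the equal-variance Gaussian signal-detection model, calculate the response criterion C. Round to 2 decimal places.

C = -0.40

z(0.941) = 1.5632, z(0.223) = -0.7621
c = −½·[z(H) + z(FA)] = −0.5 × (1.5632 + (-0.7621)) = -0.40055
c < 0: the witness has a liberal response bias.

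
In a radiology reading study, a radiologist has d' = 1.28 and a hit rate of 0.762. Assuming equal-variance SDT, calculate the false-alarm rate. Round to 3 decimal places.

false-alarm rate = 0.285

z(hit rate) = z(0.762) = 0.7128
z(FA) = z(H) − d' = 0.7128 − 1.28 = -0.5672
false-alarm rate = Φ(-0.5672) = 0.2853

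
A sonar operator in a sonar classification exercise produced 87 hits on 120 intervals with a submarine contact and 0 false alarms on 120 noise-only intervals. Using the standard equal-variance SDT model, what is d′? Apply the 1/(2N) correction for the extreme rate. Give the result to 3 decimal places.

d′ = 3.236

The false-alarm rate is 0/120 = 0, so apply the 1/(2N) correction: FA → 1/(2·120) = 0.00417.
z(H) = z(0.72500) = 0.5978
z(FA) = z(0.00417) = -2.6380
d' = 0.5978 − (-2.6380) = 3.2358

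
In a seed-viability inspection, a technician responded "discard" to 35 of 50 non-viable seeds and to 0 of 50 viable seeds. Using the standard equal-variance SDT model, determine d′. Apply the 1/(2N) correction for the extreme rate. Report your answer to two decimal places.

d′ = 2.85

The false-alarm rate is 0/50 = 0, so apply the 1/(2N) correction: FA → 1/(2·50) = 0.01000.
z(H) = z(0.70000) = 0.524
z(FA) = z(0.01000) = -2.326
d' = 0.524 − (-2.326) = 2.850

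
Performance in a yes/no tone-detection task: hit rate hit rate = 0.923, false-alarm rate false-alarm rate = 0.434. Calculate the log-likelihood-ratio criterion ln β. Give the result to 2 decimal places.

ln β = -1.00

z(0.923) = 1.426, z(0.434) = -0.166
ln β = −½·[z(H)² − z(FA)²] = −0.5 × (2.033 − 0.028) = -1.0025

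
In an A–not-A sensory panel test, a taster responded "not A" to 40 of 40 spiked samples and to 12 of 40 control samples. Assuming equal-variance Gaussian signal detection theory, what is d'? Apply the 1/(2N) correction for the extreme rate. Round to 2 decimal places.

d' = 2.77

The hit rate is 40/40 = 1, so apply the 1/(2N) correction: H → 1 − 1/(2·40) = 0.98750.
z(H) = z(0.98750) = 2.241
z(FA) = z(0.30000) = -0.524
d' = 2.241 − (-0.524) = 2.765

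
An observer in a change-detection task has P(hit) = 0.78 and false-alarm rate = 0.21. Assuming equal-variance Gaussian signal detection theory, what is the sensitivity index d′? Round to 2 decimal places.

d′ = 1.58

z(H) = z(0.78) = 0.7722
z(FA) = z(0.21) = -0.8064
d' = z(H) − z(FA) = 0.7722 − (-0.8064) = 1.5786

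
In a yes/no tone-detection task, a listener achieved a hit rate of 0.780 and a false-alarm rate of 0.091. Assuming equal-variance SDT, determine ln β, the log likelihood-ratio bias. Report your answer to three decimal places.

z(H) = z(0.780) = 0.7722
z(FA) = z(0.091) = -1.3346
ln β = −½·[z(H)² − z(FA)²] = −0.5 × (0.5963 − 1.7812) = 0.59245

ln β = 0.592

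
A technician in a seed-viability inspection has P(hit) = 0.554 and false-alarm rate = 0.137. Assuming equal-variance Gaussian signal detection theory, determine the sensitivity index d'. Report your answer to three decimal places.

d' = 1.230

z(H) = z(0.554) = 0.1358
z(FA) = z(0.137) = -1.0939
d' = z(H) − z(FA) = 0.1358 − (-1.0939) = 1.2297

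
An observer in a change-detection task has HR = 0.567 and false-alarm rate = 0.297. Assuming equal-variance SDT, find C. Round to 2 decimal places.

z(0.567) = 0.1687, z(0.297) = -0.5330
c = −½·[z(H) + z(FA)] = −0.5 × (0.1687 + (-0.5330)) = 0.18215

C = 0.18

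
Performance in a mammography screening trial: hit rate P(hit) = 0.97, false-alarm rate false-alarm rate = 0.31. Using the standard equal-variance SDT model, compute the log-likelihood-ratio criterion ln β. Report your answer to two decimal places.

z(H) = 1.881
z(FA) = -0.496
ln β = −½·[z(H)² − z(FA)²] = −0.5 × (3.538 − 0.246) = -1.646

ln β = -1.65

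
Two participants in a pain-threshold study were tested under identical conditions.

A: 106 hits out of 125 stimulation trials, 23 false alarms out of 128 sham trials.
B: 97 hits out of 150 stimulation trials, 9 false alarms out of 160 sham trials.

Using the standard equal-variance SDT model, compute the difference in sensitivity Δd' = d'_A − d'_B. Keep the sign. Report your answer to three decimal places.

A: z(0.8480) = 1.0279, z(0.1797) = -0.9165, d' = 1.9444
B: z(0.6467) = 0.3764, z(0.0563) = -1.5866, d' = 1.9630
Δd' = d'_A − d'_B = 1.9444 − 1.9630 = -0.0186
B has the higher sensitivity.

Δd' = -0.019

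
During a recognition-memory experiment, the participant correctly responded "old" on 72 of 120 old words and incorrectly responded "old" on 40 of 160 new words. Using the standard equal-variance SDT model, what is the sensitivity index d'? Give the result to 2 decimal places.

H = 72/120 = 0.6000
FA = 40/160 = 0.2500
z(H) = 0.2533
z(FA) = -0.6745
d' = z(H) − z(FA) = 0.2533 − (-0.6745) = 0.9278

d' = 0.93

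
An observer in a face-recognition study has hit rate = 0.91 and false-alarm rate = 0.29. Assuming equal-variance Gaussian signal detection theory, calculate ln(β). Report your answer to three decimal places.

ln β = -0.746

z(H) = z(0.91) = 1.3408
z(FA) = z(0.29) = -0.5534
ln β = −½·[z(H)² − z(FA)²] = −0.5 × (1.7977 − 0.3063) = -0.7457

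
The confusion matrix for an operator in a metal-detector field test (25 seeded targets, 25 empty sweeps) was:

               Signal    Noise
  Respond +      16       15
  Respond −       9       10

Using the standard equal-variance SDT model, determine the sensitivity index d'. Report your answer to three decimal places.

d' = 0.105

H = 16/25 = 0.6400
FA = 15/25 = 0.6000
Φ⁻¹(H) = 0.3585
Φ⁻¹(FA) = 0.2533
d' = z(H) − z(FA) = 0.3585 − 0.2533 = 0.1052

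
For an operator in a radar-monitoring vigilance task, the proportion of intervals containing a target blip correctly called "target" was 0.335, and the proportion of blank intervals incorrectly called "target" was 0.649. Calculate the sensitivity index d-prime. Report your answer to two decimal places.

d-prime = -0.81

Φ⁻¹(H) = Φ⁻¹(0.335) = -0.426
Φ⁻¹(FA) = Φ⁻¹(0.649) = 0.383
d' = z(H) − z(FA) = -0.426 − 0.383 = -0.809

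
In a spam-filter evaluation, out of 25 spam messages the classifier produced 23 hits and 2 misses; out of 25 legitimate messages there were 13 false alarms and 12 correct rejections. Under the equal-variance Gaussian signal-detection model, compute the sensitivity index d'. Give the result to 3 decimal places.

H = 23/25 = 0.9200
FA = 13/25 = 0.5200
Φ⁻¹(H) = Φ⁻¹(0.9200) = 1.4051
Φ⁻¹(FA) = Φ⁻¹(0.5200) = 0.0502
d' = z(H) − z(FA) = 1.4051 − 0.0502 = 1.3549

d' = 1.355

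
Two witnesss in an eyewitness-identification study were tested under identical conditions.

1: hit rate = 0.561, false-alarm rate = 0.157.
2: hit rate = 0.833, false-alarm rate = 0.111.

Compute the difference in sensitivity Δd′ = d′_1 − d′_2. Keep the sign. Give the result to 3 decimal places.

Δd′ = -1.027

1: z(0.561) = 0.1535, z(0.157) = -1.0069, d' = 1.1604
2: z(0.833) = 0.9661, z(0.111) = -1.2212, d' = 2.1873
Δd' = d'_1 − d'_2 = 1.1604 − 2.1873 = -1.0269
2 has the higher sensitivity.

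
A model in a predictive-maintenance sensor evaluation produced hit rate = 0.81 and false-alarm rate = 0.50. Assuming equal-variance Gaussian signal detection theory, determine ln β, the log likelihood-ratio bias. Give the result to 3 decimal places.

z(0.81) = 0.8779, z(0.50) = 0.0000
ln β = −½·[z(H)² − z(FA)²] = −0.5 × (0.7707 − 0.0000) = -0.38535

ln β = -0.385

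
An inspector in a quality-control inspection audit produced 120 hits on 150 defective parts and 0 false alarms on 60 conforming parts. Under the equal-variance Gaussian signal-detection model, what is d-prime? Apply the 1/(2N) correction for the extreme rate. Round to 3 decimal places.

d-prime = 3.236

The false-alarm rate is 0/60 = 0, so apply the 1/(2N) correction: FA → 1/(2·60) = 0.00833.
z(H) = z(0.80000) = 0.8416
z(FA) = z(0.00833) = -2.3941
d' = 0.8416 − (-2.3941) = 3.2357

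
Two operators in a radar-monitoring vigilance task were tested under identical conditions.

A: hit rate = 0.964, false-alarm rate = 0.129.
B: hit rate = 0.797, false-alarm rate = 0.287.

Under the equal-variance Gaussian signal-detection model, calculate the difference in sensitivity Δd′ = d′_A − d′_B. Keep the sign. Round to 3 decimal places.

A: z(0.964) = 1.7991, z(0.129) = -1.1311, d' = 2.9302
B: z(0.797) = 0.8310, z(0.287) = -0.5622, d' = 1.3932
Δd' = d'_A − d'_B = 2.9302 − 1.3932 = 1.5370
A has the higher sensitivity.

Δd′ = 1.537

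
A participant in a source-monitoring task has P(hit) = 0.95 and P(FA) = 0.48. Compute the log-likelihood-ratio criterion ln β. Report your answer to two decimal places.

ln β = -1.35

Φ⁻¹(H) = Φ⁻¹(0.95) = 1.645
Φ⁻¹(FA) = Φ⁻¹(0.48) = -0.050
ln β = −½·[z(H)² − z(FA)²] = −0.5 × (2.706 − 0.003) = -1.3515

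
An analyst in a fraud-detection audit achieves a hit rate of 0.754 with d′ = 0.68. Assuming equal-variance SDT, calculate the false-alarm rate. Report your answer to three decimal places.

false-alarm rate = 0.503

z(hit rate) = z(0.754) = 0.6871
z(FA) = z(H) − d' = 0.6871 − 0.68 = 0.0071
false-alarm rate = Φ(0.0071) = 0.5028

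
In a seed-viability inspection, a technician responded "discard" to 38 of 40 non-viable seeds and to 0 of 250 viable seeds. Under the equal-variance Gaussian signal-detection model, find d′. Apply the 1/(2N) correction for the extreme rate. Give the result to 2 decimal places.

The false-alarm rate is 0/250 = 0, so apply the 1/(2N) correction: FA → 1/(2·250) = 0.00200.
z(H) = z(0.95000) = 1.645
z(FA) = z(0.00200) = -2.878
d' = 1.645 − (-2.878) = 4.523

d′ = 4.52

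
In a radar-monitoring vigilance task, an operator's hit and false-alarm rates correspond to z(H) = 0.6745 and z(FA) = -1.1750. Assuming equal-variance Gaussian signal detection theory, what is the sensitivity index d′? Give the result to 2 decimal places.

d′ = 1.85

d' = z(H) − z(FA) = 0.6745 − (-1.1750) = 1.8495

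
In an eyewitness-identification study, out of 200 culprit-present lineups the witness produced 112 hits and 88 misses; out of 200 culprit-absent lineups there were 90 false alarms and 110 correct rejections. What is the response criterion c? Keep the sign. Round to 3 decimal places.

H = 112/200 = 0.5600
FA = 90/200 = 0.4500
z(H) = 0.1510
z(FA) = -0.1257
c = −½·[z(H) + z(FA)] = −0.5 × (0.1510 + (-0.1257)) = -0.01265

c = -0.013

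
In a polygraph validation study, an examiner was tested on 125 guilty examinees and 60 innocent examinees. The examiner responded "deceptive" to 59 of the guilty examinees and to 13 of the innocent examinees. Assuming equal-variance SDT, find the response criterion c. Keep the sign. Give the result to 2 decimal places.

c = 0.43

H = 59/125 = 0.4720
FA = 13/60 = 0.2167
Φ⁻¹(0.4720) = -0.070, Φ⁻¹(0.2167) = -0.783
c = −½·[z(H) + z(FA)] = −0.5 × (-0.070 + (-0.783)) = 0.4265
c > 0: the examiner has a conservative response bias.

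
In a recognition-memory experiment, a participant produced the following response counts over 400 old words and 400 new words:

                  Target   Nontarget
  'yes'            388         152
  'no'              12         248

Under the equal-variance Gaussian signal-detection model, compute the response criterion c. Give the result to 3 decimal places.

H = 388/400 = 0.9700
FA = 152/400 = 0.3800
z(H) = 1.8808
z(FA) = -0.3055
c = −½·[z(H) + z(FA)] = −0.5 × (1.8808 + (-0.3055)) = -0.78765

c = -0.788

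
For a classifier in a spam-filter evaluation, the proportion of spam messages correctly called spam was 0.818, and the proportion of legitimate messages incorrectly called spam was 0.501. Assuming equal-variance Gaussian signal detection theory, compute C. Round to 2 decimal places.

C = -0.46

Φ⁻¹(H) = Φ⁻¹(0.818) = 0.9078
Φ⁻¹(FA) = Φ⁻¹(0.501) = 0.0025
c = −½·[z(H) + z(FA)] = −0.5 × (0.9078 + 0.0025) = -0.45515
c < 0: the classifier has a liberal response bias.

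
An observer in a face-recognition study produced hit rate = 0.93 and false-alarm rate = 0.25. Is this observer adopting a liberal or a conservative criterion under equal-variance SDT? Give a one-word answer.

liberal

z(H) = 1.476, z(FA) = -0.674
c = −½·(z(H) + z(FA)) = -0.401
c < 0 → liberal criterion (biased toward responding “yes”).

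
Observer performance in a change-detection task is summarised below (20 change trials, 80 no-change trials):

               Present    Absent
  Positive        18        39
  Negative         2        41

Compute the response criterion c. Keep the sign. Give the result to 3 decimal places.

H = 18/20 = 0.9000
FA = 39/80 = 0.4875
Φ⁻¹(0.9000) = 1.2816, Φ⁻¹(0.4875) = -0.0313
c = −½·[z(H) + z(FA)] = −0.5 × (1.2816 + (-0.0313)) = -0.62515

c = -0.625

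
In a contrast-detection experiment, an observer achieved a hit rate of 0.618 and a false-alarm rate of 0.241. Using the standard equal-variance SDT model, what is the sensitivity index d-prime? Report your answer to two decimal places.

z(H) = 0.300
z(FA) = -0.703
d' = z(H) − z(FA) = 0.300 − (-0.703) = 1.003

d-prime = 1.00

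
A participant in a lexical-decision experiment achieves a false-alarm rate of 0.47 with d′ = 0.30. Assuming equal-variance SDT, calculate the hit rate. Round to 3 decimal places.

hit rate = 0.589

z(false-alarm rate) = z(0.47) = -0.0753
z(H) = z(FA) + d' = -0.0753 + 0.30 = 0.2247
hit rate = Φ(0.2247) = 0.5889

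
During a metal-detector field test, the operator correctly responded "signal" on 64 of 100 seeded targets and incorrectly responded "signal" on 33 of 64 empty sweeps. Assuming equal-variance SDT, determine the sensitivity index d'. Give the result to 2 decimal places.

H = 64/100 = 0.6400
FA = 33/64 = 0.5156
z(H) = z(0.6400) = 0.3585
z(FA) = z(0.5156) = 0.0391
d' = z(H) − z(FA) = 0.3585 − 0.0391 = 0.3194

d' = 0.32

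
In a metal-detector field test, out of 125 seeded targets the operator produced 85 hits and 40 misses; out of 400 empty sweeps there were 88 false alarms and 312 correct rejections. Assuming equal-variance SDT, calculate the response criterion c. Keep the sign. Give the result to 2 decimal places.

H = 85/125 = 0.6800
FA = 88/400 = 0.2200
z(0.6800) = 0.468, z(0.2200) = -0.772
c = −½·[z(H) + z(FA)] = −0.5 × (0.468 + (-0.772)) = 0.152

c = 0.15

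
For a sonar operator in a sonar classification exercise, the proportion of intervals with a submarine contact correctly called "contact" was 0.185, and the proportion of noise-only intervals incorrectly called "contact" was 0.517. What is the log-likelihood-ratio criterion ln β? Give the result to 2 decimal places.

ln β = -0.40

Φ⁻¹(H) = Φ⁻¹(0.185) = -0.896
Φ⁻¹(FA) = Φ⁻¹(0.517) = 0.043
ln β = −½·[z(H)² − z(FA)²] = −0.5 × (0.803 − 0.002) = -0.4005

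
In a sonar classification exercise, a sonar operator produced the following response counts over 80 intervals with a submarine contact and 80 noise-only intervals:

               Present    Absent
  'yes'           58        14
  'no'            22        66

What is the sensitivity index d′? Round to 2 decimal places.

H = 58/80 = 0.7250
FA = 14/80 = 0.1750
z(H) = 0.5978
z(FA) = -0.9346
d' = z(H) − z(FA) = 0.5978 − (-0.9346) = 1.5324

d′ = 1.53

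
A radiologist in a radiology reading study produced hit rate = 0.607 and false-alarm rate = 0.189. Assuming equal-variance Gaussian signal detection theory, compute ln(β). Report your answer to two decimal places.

z(0.607) = 0.272, z(0.189) = -0.882
ln β = −½·[z(H)² − z(FA)²] = −0.5 × (0.074 − 0.778) = 0.352

ln β = 0.35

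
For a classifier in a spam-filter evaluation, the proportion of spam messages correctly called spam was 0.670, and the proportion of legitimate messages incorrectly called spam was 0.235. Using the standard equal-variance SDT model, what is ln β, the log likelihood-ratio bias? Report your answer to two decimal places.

z(H) = 0.440
z(FA) = -0.722
ln β = −½·[z(H)² − z(FA)²] = −0.5 × (0.194 − 0.521) = 0.1635

ln β = 0.16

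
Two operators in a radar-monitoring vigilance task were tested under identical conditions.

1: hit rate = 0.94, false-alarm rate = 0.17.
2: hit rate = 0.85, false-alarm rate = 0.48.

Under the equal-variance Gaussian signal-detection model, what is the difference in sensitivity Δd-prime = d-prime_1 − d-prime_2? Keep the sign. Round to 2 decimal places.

1: z(0.94) = 1.555, z(0.17) = -0.954, d' = 2.509
2: z(0.85) = 1.036, z(0.48) = -0.050, d' = 1.086
Δd' = d'_1 − d'_2 = 2.509 − 1.086 = 1.423
1 has the higher sensitivity.

Δd-prime = 1.42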